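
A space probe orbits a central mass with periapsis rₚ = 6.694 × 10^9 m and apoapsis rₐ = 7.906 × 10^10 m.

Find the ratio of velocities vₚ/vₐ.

Conservation of angular momentum gives rₚvₚ = rₐvₐ, so vₚ/vₐ = rₐ/rₚ.
vₚ/vₐ = 7.906e+10 / 6.694e+09 ≈ 11.81.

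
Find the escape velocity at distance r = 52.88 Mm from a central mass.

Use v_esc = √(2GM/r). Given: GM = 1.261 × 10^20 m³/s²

Convert to SI: r = 52.88 Mm = 5.288e+07 m.
Escape velocity comes from setting total energy to zero: ½v² − GM/r = 0 ⇒ v_esc = √(2GM / r).
v_esc = √(2 · 1.261e+20 / 5.288e+07) m/s ≈ 2.184e+06 m/s = 2184 km/s.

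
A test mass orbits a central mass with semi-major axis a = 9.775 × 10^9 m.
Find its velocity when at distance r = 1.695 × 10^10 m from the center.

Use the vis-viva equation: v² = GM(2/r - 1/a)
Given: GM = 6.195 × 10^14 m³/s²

Vis-viva: v = √(GM · (2/r − 1/a)).
2/r − 1/a = 2/1.695e+10 − 1/9.775e+09 = 1.56923e-11 m⁻¹.
v = √(6.195e+14 · 1.56923e-11) m/s ≈ 98.6 m/s = 98.6 m/s.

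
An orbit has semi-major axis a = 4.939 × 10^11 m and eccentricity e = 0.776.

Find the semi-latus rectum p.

p = a (1 − e²).
p = 4.939e+11 · (1 − (0.776)²) = 4.939e+11 · 0.397824 ≈ 1.965e+11 m = 1.965 × 10^11 m.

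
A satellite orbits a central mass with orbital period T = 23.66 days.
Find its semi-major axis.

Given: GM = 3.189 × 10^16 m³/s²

Convert to SI: T = 23.66 days = 2.04422e+06 s.
Invert Kepler's third law: a = (GM · T² / (4π²))^(1/3).
Substituting T = 2.04422e+06 s and GM = 3.189e+16 m³/s²:
a = (3.189e+16 · (2.04422e+06)² / (4π²))^(1/3) m
a ≈ 1.5e+09 m = 1.5 Gm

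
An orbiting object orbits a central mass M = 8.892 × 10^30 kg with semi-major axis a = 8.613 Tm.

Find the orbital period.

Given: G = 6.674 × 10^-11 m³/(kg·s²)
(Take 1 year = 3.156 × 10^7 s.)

Convert to SI: a = 8.613 Tm = 8.613e+12 m.
GM = G · M = 6.674e-11 · 8.892e+30 = 5.93452e+20 m³/s².
Kepler's third law: T = 2π √(a³ / GM).
Substituting a = 8.613e+12 m and GM = 5.93452e+20 m³/s²:
T = 2π √((8.613e+12)³ / 5.93452e+20) s
T ≈ 6.52e+09 s = 206.6 years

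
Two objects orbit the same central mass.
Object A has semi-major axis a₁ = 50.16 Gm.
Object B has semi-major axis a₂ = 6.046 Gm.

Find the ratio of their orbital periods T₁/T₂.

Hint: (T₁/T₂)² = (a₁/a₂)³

Convert to SI: a₁ = 50.16 Gm = 5.016e+10 m; a₂ = 6.046 Gm = 6.046e+09 m.
From Kepler's third law, (T₁/T₂)² = (a₁/a₂)³, so T₁/T₂ = (a₁/a₂)^(3/2).
a₁/a₂ = 5.016e+10 / 6.046e+09 = 8.29639.
T₁/T₂ = (8.29639)^(3/2) ≈ 23.9.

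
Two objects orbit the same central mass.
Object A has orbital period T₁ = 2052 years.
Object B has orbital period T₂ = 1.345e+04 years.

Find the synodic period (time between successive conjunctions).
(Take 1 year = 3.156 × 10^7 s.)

Convert to SI: T₁ = 2052 years = 6.47611e+10 s; T₂ = 1.345e+04 years = 4.24482e+11 s.
T_syn = |T₁ · T₂ / (T₁ − T₂)|.
T_syn = |6.47611e+10 · 4.24482e+11 / (6.47611e+10 − 4.24482e+11)| s ≈ 7.642e+10 s = 2421 years.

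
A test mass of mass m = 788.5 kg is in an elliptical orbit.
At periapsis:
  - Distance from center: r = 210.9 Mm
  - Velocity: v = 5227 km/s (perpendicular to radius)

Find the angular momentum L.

Convert to SI: r = 210.9 Mm = 2.109e+08 m; v = 5227 km/s = 5.227e+06 m/s.
Since v is perpendicular to r, L = m · v · r.
L = 788.5 · 5.227e+06 · 2.109e+08 kg·m²/s ≈ 8.692e+17 kg·m²/s.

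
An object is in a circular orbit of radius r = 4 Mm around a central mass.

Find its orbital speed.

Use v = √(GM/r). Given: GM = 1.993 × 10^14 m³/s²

Convert to SI: r = 4 Mm = 4e+06 m.
For a circular orbit, gravity supplies the centripetal force, so v = √(GM / r).
v = √(1.993e+14 / 4e+06) m/s ≈ 7059 m/s = 7.059 km/s.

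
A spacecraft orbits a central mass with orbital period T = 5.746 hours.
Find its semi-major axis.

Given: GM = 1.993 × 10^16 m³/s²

Convert to SI: T = 5.746 hours = 20685.6 s.
Invert Kepler's third law: a = (GM · T² / (4π²))^(1/3).
Substituting T = 20685.6 s and GM = 1.993e+16 m³/s²:
a = (1.993e+16 · (20685.6)² / (4π²))^(1/3) m
a ≈ 6e+07 m = 60 Mm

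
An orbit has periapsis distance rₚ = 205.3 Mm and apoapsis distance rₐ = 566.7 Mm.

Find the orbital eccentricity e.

Convert to SI: rₚ = 205.3 Mm = 2.053e+08 m; rₐ = 566.7 Mm = 5.667e+08 m.
e = (rₐ − rₚ) / (rₐ + rₚ).
e = (5.667e+08 − 2.053e+08) / (5.667e+08 + 2.053e+08) = 3.614e+08 / 7.72e+08 ≈ 0.4681.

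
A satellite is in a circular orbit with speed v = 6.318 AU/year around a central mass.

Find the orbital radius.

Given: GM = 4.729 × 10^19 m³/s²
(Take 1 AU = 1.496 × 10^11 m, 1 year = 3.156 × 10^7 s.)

Convert to SI: v = 6.318 AU/year = 29948.4 m/s.
For a circular orbit, v² = GM / r, so r = GM / v².
r = 4.729e+19 / (29948.4)² m ≈ 5.273e+10 m = 0.3524 AU.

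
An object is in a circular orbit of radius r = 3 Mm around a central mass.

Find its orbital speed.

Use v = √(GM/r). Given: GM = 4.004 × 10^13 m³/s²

Convert to SI: r = 3 Mm = 3e+06 m.
For a circular orbit, gravity supplies the centripetal force, so v = √(GM / r).
v = √(4.004e+13 / 3e+06) m/s ≈ 3653 m/s = 3.653 km/s.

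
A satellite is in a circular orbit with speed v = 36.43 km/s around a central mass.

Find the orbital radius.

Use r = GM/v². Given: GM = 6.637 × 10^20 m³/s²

Convert to SI: v = 36.43 km/s = 36430 m/s.
For a circular orbit, v² = GM / r, so r = GM / v².
r = 6.637e+20 / (36430)² m ≈ 5.001e+11 m = 500.1 Gm.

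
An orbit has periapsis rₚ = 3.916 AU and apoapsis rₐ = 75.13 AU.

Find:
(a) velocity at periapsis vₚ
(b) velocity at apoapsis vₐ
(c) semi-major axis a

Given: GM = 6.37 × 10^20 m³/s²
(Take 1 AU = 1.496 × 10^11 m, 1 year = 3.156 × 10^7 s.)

Convert to SI: rₚ = 3.916 AU = 5.85834e+11 m; rₐ = 75.13 AU = 1.12394e+13 m.
(a) With a = (rₚ + rₐ)/2 = 5.91264e+12 m, vₚ = √(GM (2/rₚ − 1/a)) = √(6.37e+20 · (2/5.85834e+11 − 1/5.91264e+12)) m/s ≈ 4.546e+04 m/s
(b) With a = (rₚ + rₐ)/2 = 5.91264e+12 m, vₐ = √(GM (2/rₐ − 1/a)) = √(6.37e+20 · (2/1.12394e+13 − 1/5.91264e+12)) m/s ≈ 2370 m/s
(c) a = (rₚ + rₐ)/2 = (5.85834e+11 + 1.12394e+13)/2 ≈ 5.913e+12 m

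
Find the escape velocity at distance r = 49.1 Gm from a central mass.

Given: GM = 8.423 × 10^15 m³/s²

Convert to SI: r = 49.1 Gm = 4.91e+10 m.
Escape velocity comes from setting total energy to zero: ½v² − GM/r = 0 ⇒ v_esc = √(2GM / r).
v_esc = √(2 · 8.423e+15 / 4.91e+10) m/s ≈ 585.7 m/s = 585.7 m/s.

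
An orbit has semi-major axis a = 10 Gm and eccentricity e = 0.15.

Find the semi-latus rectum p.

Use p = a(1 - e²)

Convert to SI: a = 10 Gm = 1e+10 m.
p = a (1 − e²).
p = 1e+10 · (1 − (0.15)²) = 1e+10 · 0.9775 ≈ 9.775e+09 m = 9.775 Gm.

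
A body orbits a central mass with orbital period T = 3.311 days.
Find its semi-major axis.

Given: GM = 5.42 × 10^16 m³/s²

Convert to SI: T = 3.311 days = 286070 s.
Invert Kepler's third law: a = (GM · T² / (4π²))^(1/3).
Substituting T = 286070 s and GM = 5.42e+16 m³/s²:
a = (5.42e+16 · (286070)² / (4π²))^(1/3) m
a ≈ 4.825e+08 m = 4.825 × 10^8 m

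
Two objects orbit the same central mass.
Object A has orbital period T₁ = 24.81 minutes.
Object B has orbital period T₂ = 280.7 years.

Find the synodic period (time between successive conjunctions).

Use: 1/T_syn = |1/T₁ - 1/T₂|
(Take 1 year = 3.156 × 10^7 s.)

Convert to SI: T₁ = 24.81 minutes = 1488.6 s; T₂ = 280.7 years = 8.85889e+09 s.
T_syn = |T₁ · T₂ / (T₁ − T₂)|.
T_syn = |1488.6 · 8.85889e+09 / (1488.6 − 8.85889e+09)| s ≈ 1489 s = 24.81 minutes.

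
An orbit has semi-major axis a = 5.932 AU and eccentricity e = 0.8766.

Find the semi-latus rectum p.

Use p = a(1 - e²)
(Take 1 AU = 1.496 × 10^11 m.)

Convert to SI: a = 5.932 AU = 8.87427e+11 m.
p = a (1 − e²).
p = 8.87427e+11 · (1 − (0.8766)²) = 8.87427e+11 · 0.231572 ≈ 2.055e+11 m = 1.374 AU.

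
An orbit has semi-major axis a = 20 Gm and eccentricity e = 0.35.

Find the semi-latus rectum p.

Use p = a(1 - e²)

Convert to SI: a = 20 Gm = 2e+10 m.
p = a (1 − e²).
p = 2e+10 · (1 − (0.35)²) = 2e+10 · 0.8775 ≈ 1.755e+10 m = 17.55 Gm.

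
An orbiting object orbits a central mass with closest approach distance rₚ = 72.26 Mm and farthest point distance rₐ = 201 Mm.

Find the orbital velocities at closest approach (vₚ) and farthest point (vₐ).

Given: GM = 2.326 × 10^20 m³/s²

Convert to SI: rₚ = 72.26 Mm = 7.226e+07 m; rₐ = 201 Mm = 2.01e+08 m.
Use the vis-viva equation v² = GM(2/r − 1/a) with a = (rₚ + rₐ)/2 = (7.226e+07 + 2.01e+08)/2 = 1.3663e+08 m.
vₚ = √(GM · (2/rₚ − 1/a)) = √(2.326e+20 · (2/7.226e+07 − 1/1.3663e+08)) m/s ≈ 2.176e+06 m/s = 2176 km/s.
vₐ = √(GM · (2/rₐ − 1/a)) = √(2.326e+20 · (2/2.01e+08 − 1/1.3663e+08)) m/s ≈ 7.823e+05 m/s = 782.3 km/s.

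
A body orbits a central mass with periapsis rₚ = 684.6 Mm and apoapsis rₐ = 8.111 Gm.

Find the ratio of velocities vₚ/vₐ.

Convert to SI: rₚ = 684.6 Mm = 6.846e+08 m; rₐ = 8.111 Gm = 8.111e+09 m.
Conservation of angular momentum gives rₚvₚ = rₐvₐ, so vₚ/vₐ = rₐ/rₚ.
vₚ/vₐ = 8.111e+09 / 6.846e+08 ≈ 11.85.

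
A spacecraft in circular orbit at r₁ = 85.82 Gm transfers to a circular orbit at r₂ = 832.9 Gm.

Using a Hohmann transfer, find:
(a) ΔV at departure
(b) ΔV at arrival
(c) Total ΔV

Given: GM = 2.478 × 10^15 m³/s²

Convert to SI: r₁ = 85.82 Gm = 8.582e+10 m; r₂ = 832.9 Gm = 8.329e+11 m.
Transfer semi-major axis: a_t = (r₁ + r₂)/2 = (8.582e+10 + 8.329e+11)/2 = 4.5936e+11 m.
Circular speeds: v₁ = √(GM/r₁) = 169.925 m/s, v₂ = √(GM/r₂) = 54.5449 m/s.
Transfer speeds (vis-viva v² = GM(2/r − 1/a_t)): v₁ᵗ = 228.811 m/s, v₂ᵗ = 23.5761 m/s.
(a) ΔV₁ = |v₁ᵗ − v₁| ≈ 58.89 m/s = 58.89 m/s.
(b) ΔV₂ = |v₂ − v₂ᵗ| ≈ 30.97 m/s = 30.97 m/s.
(c) ΔV_total = ΔV₁ + ΔV₂ ≈ 89.85 m/s = 89.85 m/s.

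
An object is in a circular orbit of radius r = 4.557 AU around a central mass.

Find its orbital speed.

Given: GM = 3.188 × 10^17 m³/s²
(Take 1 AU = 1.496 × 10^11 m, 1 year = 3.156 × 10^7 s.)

Convert to SI: r = 4.557 AU = 6.81727e+11 m.
For a circular orbit, gravity supplies the centripetal force, so v = √(GM / r).
v = √(3.188e+17 / 6.81727e+11) m/s ≈ 683.8 m/s = 0.1443 AU/year.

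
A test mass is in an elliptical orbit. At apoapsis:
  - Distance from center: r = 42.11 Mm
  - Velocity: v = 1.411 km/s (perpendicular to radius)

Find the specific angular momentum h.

Convert to SI: r = 42.11 Mm = 4.211e+07 m; v = 1.411 km/s = 1411 m/s.
With v perpendicular to r, h = r · v.
h = 4.211e+07 · 1411 m²/s ≈ 5.942e+10 m²/s.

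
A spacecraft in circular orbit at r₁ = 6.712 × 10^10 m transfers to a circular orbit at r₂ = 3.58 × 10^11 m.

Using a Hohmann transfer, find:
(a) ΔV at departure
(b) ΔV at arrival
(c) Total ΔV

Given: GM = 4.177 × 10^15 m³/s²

Transfer semi-major axis: a_t = (r₁ + r₂)/2 = (6.712e+10 + 3.58e+11)/2 = 2.1256e+11 m.
Circular speeds: v₁ = √(GM/r₁) = 249.463 m/s, v₂ = √(GM/r₂) = 108.017 m/s.
Transfer speeds (vis-viva v² = GM(2/r − 1/a_t)): v₁ᵗ = 323.748 m/s, v₂ᵗ = 60.6982 m/s.
(a) ΔV₁ = |v₁ᵗ − v₁| ≈ 74.28 m/s = 74.28 m/s.
(b) ΔV₂ = |v₂ − v₂ᵗ| ≈ 47.32 m/s = 47.32 m/s.
(c) ΔV_total = ΔV₁ + ΔV₂ ≈ 121.6 m/s = 121.6 m/s.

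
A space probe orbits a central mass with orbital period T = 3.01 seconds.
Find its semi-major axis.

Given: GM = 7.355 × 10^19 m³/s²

Invert Kepler's third law: a = (GM · T² / (4π²))^(1/3).
Substituting T = 3.01 s and GM = 7.355e+19 m³/s²:
a = (7.355e+19 · (3.01)² / (4π²))^(1/3) m
a ≈ 2.565e+06 m = 2.565 Mm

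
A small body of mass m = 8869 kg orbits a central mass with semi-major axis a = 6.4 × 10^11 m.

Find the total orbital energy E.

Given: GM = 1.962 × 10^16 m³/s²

E = −GMm / (2a).
E = −1.962e+16 · 8869 / (2 · 6.4e+11) J ≈ -1.359e+08 J = -135.9 MJ.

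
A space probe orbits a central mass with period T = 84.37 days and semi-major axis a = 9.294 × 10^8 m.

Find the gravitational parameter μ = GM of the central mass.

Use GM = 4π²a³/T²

Convert to SI: T = 84.37 days = 7.28957e+06 s.
GM = 4π² · a³ / T².
GM = 4π² · (9.294e+08)³ / (7.28957e+06)² m³/s² ≈ 5.964e+14 m³/s² = 5.964 × 10^14 m³/s².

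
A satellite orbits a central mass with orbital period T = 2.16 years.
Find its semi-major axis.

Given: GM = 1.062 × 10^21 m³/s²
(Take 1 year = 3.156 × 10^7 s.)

Convert to SI: T = 2.16 years = 6.81696e+07 s.
Invert Kepler's third law: a = (GM · T² / (4π²))^(1/3).
Substituting T = 6.81696e+07 s and GM = 1.062e+21 m³/s²:
a = (1.062e+21 · (6.81696e+07)² / (4π²))^(1/3) m
a ≈ 5e+11 m = 500 Gm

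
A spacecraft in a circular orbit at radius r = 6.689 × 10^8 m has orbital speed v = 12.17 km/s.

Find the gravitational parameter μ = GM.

Convert to SI: v = 12.17 km/s = 12170 m/s.
For a circular orbit v² = GM/r, so GM = v² · r.
GM = (12170)² · 6.689e+08 m³/s² ≈ 9.907e+16 m³/s² = 9.907 × 10^16 m³/s².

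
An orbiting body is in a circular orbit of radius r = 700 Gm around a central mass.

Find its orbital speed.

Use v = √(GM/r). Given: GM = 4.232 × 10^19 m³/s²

Convert to SI: r = 700 Gm = 7e+11 m.
For a circular orbit, gravity supplies the centripetal force, so v = √(GM / r).
v = √(4.232e+19 / 7e+11) m/s ≈ 7775 m/s = 7.775 km/s.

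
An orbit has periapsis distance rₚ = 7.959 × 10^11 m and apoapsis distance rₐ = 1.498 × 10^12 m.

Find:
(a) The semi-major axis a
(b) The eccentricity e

(a) a = (rₚ + rₐ) / 2 = (7.959e+11 + 1.498e+12) / 2 ≈ 1.147e+12 m = 1.147 × 10^12 m.
(b) e = (rₐ − rₚ) / (rₐ + rₚ) = (1.498e+12 − 7.959e+11) / (1.498e+12 + 7.959e+11) ≈ 0.3061.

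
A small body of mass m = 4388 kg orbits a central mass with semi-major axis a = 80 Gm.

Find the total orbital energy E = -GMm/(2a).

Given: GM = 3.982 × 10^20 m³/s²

Convert to SI: a = 80 Gm = 8e+10 m.
E = −GMm / (2a).
E = −3.982e+20 · 4388 / (2 · 8e+10) J ≈ -1.092e+13 J = -10.92 TJ.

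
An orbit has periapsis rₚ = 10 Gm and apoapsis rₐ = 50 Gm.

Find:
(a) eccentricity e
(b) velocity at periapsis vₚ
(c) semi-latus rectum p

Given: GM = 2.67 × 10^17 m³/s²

Convert to SI: rₚ = 10 Gm = 1e+10 m; rₐ = 50 Gm = 5e+10 m.
(a) e = (rₐ − rₚ)/(rₐ + rₚ) = (5e+10 − 1e+10)/(5e+10 + 1e+10) ≈ 0.6667
(b) With a = (rₚ + rₐ)/2 = 3e+10 m, vₚ = √(GM (2/rₚ − 1/a)) = √(2.67e+17 · (2/1e+10 − 1/3e+10)) m/s ≈ 6671 m/s
(c) From a = (rₚ + rₐ)/2 = 3e+10 m and e = (rₐ − rₚ)/(rₐ + rₚ) = 0.666667, p = a(1 − e²) = 3e+10 · (1 − (0.666667)²) ≈ 1.667e+10 m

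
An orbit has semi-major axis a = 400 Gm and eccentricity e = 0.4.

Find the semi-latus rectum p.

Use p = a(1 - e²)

Convert to SI: a = 400 Gm = 4e+11 m.
p = a (1 − e²).
p = 4e+11 · (1 − (0.4)²) = 4e+11 · 0.84 ≈ 3.36e+11 m = 336 Gm.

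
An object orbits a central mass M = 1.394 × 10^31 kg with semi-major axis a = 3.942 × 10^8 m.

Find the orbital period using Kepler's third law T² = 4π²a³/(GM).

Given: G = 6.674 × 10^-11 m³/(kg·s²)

GM = G · M = 6.674e-11 · 1.394e+31 = 9.30356e+20 m³/s².
Kepler's third law: T = 2π √(a³ / GM).
Substituting a = 3.942e+08 m and GM = 9.30356e+20 m³/s²:
T = 2π √((3.942e+08)³ / 9.30356e+20) s
T ≈ 1612 s = 26.87 minutes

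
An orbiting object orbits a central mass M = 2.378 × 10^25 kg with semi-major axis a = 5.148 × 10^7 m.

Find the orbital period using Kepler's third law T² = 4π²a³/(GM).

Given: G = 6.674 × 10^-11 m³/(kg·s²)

GM = G · M = 6.674e-11 · 2.378e+25 = 1.58708e+15 m³/s².
Kepler's third law: T = 2π √(a³ / GM).
Substituting a = 5.148e+07 m and GM = 1.58708e+15 m³/s²:
T = 2π √((5.148e+07)³ / 1.58708e+15) s
T ≈ 5.826e+04 s = 16.18 hours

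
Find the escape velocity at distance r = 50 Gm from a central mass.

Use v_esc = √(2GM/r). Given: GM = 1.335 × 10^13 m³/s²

Convert to SI: r = 50 Gm = 5e+10 m.
Escape velocity comes from setting total energy to zero: ½v² − GM/r = 0 ⇒ v_esc = √(2GM / r).
v_esc = √(2 · 1.335e+13 / 5e+10) m/s ≈ 23.11 m/s = 23.11 m/s.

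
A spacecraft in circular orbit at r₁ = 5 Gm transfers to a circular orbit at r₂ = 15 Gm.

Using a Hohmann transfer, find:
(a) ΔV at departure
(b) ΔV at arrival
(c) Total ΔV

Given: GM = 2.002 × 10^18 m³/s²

Convert to SI: r₁ = 5 Gm = 5e+09 m; r₂ = 15 Gm = 1.5e+10 m.
Transfer semi-major axis: a_t = (r₁ + r₂)/2 = (5e+09 + 1.5e+10)/2 = 1e+10 m.
Circular speeds: v₁ = √(GM/r₁) = 20010 m/s, v₂ = √(GM/r₂) = 11552.8 m/s.
Transfer speeds (vis-viva v² = GM(2/r − 1/a_t)): v₁ᵗ = 24507.1 m/s, v₂ᵗ = 8169.05 m/s.
(a) ΔV₁ = |v₁ᵗ − v₁| ≈ 4497 m/s = 4.497 km/s.
(b) ΔV₂ = |v₂ − v₂ᵗ| ≈ 3384 m/s = 3.384 km/s.
(c) ΔV_total = ΔV₁ + ΔV₂ ≈ 7881 m/s = 7.881 km/s.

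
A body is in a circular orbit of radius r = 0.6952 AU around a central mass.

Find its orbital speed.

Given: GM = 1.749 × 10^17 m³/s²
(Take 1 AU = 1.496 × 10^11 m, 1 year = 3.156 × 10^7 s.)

Convert to SI: r = 0.6952 AU = 1.04002e+11 m.
For a circular orbit, gravity supplies the centripetal force, so v = √(GM / r).
v = √(1.749e+17 / 1.04002e+11) m/s ≈ 1297 m/s = 0.2736 AU/year.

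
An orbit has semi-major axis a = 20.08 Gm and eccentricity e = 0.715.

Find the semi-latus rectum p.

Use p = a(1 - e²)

Convert to SI: a = 20.08 Gm = 2.008e+10 m.
p = a (1 − e²).
p = 2.008e+10 · (1 − (0.715)²) = 2.008e+10 · 0.488775 ≈ 9.815e+09 m = 9.815 Gm.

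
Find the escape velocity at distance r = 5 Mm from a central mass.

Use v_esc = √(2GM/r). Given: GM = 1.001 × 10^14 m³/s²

Convert to SI: r = 5 Mm = 5e+06 m.
Escape velocity comes from setting total energy to zero: ½v² − GM/r = 0 ⇒ v_esc = √(2GM / r).
v_esc = √(2 · 1.001e+14 / 5e+06) m/s ≈ 6328 m/s = 6.328 km/s.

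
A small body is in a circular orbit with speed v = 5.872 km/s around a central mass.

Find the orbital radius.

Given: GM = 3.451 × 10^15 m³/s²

Convert to SI: v = 5.872 km/s = 5872 m/s.
For a circular orbit, v² = GM / r, so r = GM / v².
r = 3.451e+15 / (5872)² m ≈ 1.001e+08 m = 100.1 Mm.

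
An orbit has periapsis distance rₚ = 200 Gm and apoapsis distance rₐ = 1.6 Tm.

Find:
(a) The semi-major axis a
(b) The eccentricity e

Convert to SI: rₚ = 200 Gm = 2e+11 m; rₐ = 1.6 Tm = 1.6e+12 m.
(a) a = (rₚ + rₐ) / 2 = (2e+11 + 1.6e+12) / 2 ≈ 9e+11 m = 900 Gm.
(b) e = (rₐ − rₚ) / (rₐ + rₚ) = (1.6e+12 − 2e+11) / (1.6e+12 + 2e+11) ≈ 0.7778.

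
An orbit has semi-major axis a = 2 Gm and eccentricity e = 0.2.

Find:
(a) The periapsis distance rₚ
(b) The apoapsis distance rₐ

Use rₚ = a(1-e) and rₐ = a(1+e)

Convert to SI: a = 2 Gm = 2e+09 m.
(a) rₚ = a(1 − e) = 2e+09 · (1 − 0.2) = 2e+09 · 0.8 ≈ 1.6e+09 m = 1.6 Gm.
(b) rₐ = a(1 + e) = 2e+09 · (1 + 0.2) = 2e+09 · 1.2 ≈ 2.4e+09 m = 2.4 Gm.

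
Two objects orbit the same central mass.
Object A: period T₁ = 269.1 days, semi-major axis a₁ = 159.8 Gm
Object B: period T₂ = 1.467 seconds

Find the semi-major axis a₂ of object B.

Convert to SI: T₁ = 269.1 days = 2.32502e+07 s; a₁ = 159.8 Gm = 1.598e+11 m.
Kepler's third law: (T₁/T₂)² = (a₁/a₂)³ ⇒ a₂ = a₁ · (T₂/T₁)^(2/3).
T₂/T₁ = 1.467 / 2.32502e+07 = 6.30961e-08.
a₂ = 1.598e+11 · (6.30961e-08)^(2/3) m ≈ 2.533e+06 m = 2.533 Mm.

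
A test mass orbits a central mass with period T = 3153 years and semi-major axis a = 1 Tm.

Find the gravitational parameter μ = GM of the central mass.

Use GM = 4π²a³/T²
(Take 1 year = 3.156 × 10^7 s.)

Convert to SI: T = 3153 years = 9.95087e+10 s; a = 1 Tm = 1e+12 m.
GM = 4π² · a³ / T².
GM = 4π² · (1e+12)³ / (9.95087e+10)² m³/s² ≈ 3.987e+15 m³/s² = 3.987 × 10^15 m³/s².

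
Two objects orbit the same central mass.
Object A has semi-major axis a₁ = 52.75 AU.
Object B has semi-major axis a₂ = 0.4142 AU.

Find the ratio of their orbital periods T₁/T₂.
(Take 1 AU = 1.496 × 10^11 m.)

Convert to SI: a₁ = 52.75 AU = 7.8914e+12 m; a₂ = 0.4142 AU = 6.19643e+10 m.
From Kepler's third law, (T₁/T₂)² = (a₁/a₂)³, so T₁/T₂ = (a₁/a₂)^(3/2).
a₁/a₂ = 7.8914e+12 / 6.19643e+10 = 127.354.
T₁/T₂ = (127.354)^(3/2) ≈ 1437.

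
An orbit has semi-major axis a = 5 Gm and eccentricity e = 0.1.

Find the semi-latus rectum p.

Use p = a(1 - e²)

Convert to SI: a = 5 Gm = 5e+09 m.
p = a (1 − e²).
p = 5e+09 · (1 − (0.1)²) = 5e+09 · 0.99 ≈ 4.95e+09 m = 4.95 Gm.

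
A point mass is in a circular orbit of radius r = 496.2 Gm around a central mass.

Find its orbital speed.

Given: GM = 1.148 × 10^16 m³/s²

Convert to SI: r = 496.2 Gm = 4.962e+11 m.
For a circular orbit, gravity supplies the centripetal force, so v = √(GM / r).
v = √(1.148e+16 / 4.962e+11) m/s ≈ 152.1 m/s = 152.1 m/s.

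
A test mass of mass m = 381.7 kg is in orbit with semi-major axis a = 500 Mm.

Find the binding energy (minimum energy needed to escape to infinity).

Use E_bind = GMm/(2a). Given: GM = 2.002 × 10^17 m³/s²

Convert to SI: a = 500 Mm = 5e+08 m.
Total orbital energy is E = −GMm/(2a); binding energy is E_bind = −E = GMm/(2a).
E_bind = 2.002e+17 · 381.7 / (2 · 5e+08) J ≈ 7.642e+10 J = 76.42 GJ.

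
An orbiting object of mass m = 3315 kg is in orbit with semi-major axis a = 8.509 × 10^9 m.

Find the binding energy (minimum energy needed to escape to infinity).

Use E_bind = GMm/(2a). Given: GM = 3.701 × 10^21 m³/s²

Total orbital energy is E = −GMm/(2a); binding energy is E_bind = −E = GMm/(2a).
E_bind = 3.701e+21 · 3315 / (2 · 8.509e+09) J ≈ 7.209e+14 J = 720.9 TJ.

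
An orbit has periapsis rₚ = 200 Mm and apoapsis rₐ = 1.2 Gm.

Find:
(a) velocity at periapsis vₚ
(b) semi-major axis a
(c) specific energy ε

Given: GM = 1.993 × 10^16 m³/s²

Convert to SI: rₚ = 200 Mm = 2e+08 m; rₐ = 1.2 Gm = 1.2e+09 m.
(a) With a = (rₚ + rₐ)/2 = 7e+08 m, vₚ = √(GM (2/rₚ − 1/a)) = √(1.993e+16 · (2/2e+08 − 1/7e+08)) m/s ≈ 1.307e+04 m/s
(b) a = (rₚ + rₐ)/2 = (2e+08 + 1.2e+09)/2 ≈ 7e+08 m
(c) With a = (rₚ + rₐ)/2 = 7e+08 m, ε = −GM/(2a) = −1.993e+16/(2 · 7e+08) J/kg ≈ -1.424e+07 J/kg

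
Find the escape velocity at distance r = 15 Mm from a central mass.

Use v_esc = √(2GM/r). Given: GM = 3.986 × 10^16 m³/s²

Convert to SI: r = 15 Mm = 1.5e+07 m.
Escape velocity comes from setting total energy to zero: ½v² − GM/r = 0 ⇒ v_esc = √(2GM / r).
v_esc = √(2 · 3.986e+16 / 1.5e+07) m/s ≈ 7.29e+04 m/s = 72.9 km/s.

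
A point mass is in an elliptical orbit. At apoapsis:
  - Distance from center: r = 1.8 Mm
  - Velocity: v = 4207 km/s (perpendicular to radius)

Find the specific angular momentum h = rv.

Convert to SI: r = 1.8 Mm = 1.8e+06 m; v = 4207 km/s = 4.207e+06 m/s.
With v perpendicular to r, h = r · v.
h = 1.8e+06 · 4.207e+06 m²/s ≈ 7.573e+12 m²/s.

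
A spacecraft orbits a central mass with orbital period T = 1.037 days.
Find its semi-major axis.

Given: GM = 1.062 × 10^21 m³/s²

Convert to SI: T = 1.037 days = 89596.8 s.
Invert Kepler's third law: a = (GM · T² / (4π²))^(1/3).
Substituting T = 89596.8 s and GM = 1.062e+21 m³/s²:
a = (1.062e+21 · (89596.8)² / (4π²))^(1/3) m
a ≈ 6e+09 m = 6 Gm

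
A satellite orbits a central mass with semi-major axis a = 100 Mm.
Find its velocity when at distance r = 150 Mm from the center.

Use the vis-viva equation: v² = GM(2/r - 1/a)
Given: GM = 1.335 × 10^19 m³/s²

Convert to SI: a = 100 Mm = 1e+08 m; r = 150 Mm = 1.5e+08 m.
Vis-viva: v = √(GM · (2/r − 1/a)).
2/r − 1/a = 2/1.5e+08 − 1/1e+08 = 3.33333e-09 m⁻¹.
v = √(1.335e+19 · 3.33333e-09) m/s ≈ 2.11e+05 m/s = 211 km/s.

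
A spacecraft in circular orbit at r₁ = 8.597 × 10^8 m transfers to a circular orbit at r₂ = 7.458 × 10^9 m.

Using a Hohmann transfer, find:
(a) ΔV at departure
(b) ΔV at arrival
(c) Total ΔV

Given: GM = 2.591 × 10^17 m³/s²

Transfer semi-major axis: a_t = (r₁ + r₂)/2 = (8.597e+08 + 7.458e+09)/2 = 4.15885e+09 m.
Circular speeds: v₁ = √(GM/r₁) = 17360.4 m/s, v₂ = √(GM/r₂) = 5894.17 m/s.
Transfer speeds (vis-viva v² = GM(2/r − 1/a_t)): v₁ᵗ = 23248 m/s, v₂ᵗ = 2679.84 m/s.
(a) ΔV₁ = |v₁ᵗ − v₁| ≈ 5888 m/s = 5.888 km/s.
(b) ΔV₂ = |v₂ − v₂ᵗ| ≈ 3214 m/s = 3.214 km/s.
(c) ΔV_total = ΔV₁ + ΔV₂ ≈ 9102 m/s = 9.102 km/s.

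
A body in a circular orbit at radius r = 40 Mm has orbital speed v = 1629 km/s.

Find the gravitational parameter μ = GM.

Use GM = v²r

Convert to SI: r = 40 Mm = 4e+07 m; v = 1629 km/s = 1.629e+06 m/s.
For a circular orbit v² = GM/r, so GM = v² · r.
GM = (1.629e+06)² · 4e+07 m³/s² ≈ 1.061e+20 m³/s² = 1.061 × 10^20 m³/s².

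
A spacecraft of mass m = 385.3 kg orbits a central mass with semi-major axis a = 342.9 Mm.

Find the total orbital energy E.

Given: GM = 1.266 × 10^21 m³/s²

Convert to SI: a = 342.9 Mm = 3.429e+08 m.
E = −GMm / (2a).
E = −1.266e+21 · 385.3 / (2 · 3.429e+08) J ≈ -7.113e+14 J = -711.3 TJ.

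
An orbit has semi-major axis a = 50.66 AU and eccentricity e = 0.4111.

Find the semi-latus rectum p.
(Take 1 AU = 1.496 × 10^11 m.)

Convert to SI: a = 50.66 AU = 7.57874e+12 m.
p = a (1 − e²).
p = 7.57874e+12 · (1 − (0.4111)²) = 7.57874e+12 · 0.830997 ≈ 6.298e+12 m = 42.1 AU.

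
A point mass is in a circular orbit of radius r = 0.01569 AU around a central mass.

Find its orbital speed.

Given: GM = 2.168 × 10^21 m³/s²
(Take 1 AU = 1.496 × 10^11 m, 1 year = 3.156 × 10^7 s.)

Convert to SI: r = 0.01569 AU = 2.34722e+09 m.
For a circular orbit, gravity supplies the centripetal force, so v = √(GM / r).
v = √(2.168e+21 / 2.34722e+09) m/s ≈ 9.611e+05 m/s = 202.7 AU/year.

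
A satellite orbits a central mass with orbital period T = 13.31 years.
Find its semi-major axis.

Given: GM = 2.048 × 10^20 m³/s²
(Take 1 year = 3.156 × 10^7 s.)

Convert to SI: T = 13.31 years = 4.20064e+08 s.
Invert Kepler's third law: a = (GM · T² / (4π²))^(1/3).
Substituting T = 4.20064e+08 s and GM = 2.048e+20 m³/s²:
a = (2.048e+20 · (4.20064e+08)² / (4π²))^(1/3) m
a ≈ 9.71e+11 m = 9.71 × 10^11 m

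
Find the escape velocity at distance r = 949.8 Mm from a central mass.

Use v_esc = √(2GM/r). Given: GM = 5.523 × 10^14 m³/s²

Convert to SI: r = 949.8 Mm = 9.498e+08 m.
Escape velocity comes from setting total energy to zero: ½v² − GM/r = 0 ⇒ v_esc = √(2GM / r).
v_esc = √(2 · 5.523e+14 / 9.498e+08) m/s ≈ 1078 m/s = 1.078 km/s.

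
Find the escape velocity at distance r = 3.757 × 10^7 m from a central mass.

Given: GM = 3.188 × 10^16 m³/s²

Escape velocity comes from setting total energy to zero: ½v² − GM/r = 0 ⇒ v_esc = √(2GM / r).
v_esc = √(2 · 3.188e+16 / 3.757e+07) m/s ≈ 4.12e+04 m/s = 41.2 km/s.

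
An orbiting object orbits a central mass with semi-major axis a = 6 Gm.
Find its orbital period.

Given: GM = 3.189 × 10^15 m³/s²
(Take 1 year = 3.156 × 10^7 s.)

Convert to SI: a = 6 Gm = 6e+09 m.
Kepler's third law: T = 2π √(a³ / GM).
Substituting a = 6e+09 m and GM = 3.189e+15 m³/s²:
T = 2π √((6e+09)³ / 3.189e+15) s
T ≈ 5.171e+07 s = 1.638 years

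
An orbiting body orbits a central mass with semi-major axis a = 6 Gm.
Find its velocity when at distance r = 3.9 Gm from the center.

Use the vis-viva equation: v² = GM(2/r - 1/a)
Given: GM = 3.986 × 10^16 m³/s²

Convert to SI: a = 6 Gm = 6e+09 m; r = 3.9 Gm = 3.9e+09 m.
Vis-viva: v = √(GM · (2/r − 1/a)).
2/r − 1/a = 2/3.9e+09 − 1/6e+09 = 3.46154e-10 m⁻¹.
v = √(3.986e+16 · 3.46154e-10) m/s ≈ 3715 m/s = 3.715 km/s.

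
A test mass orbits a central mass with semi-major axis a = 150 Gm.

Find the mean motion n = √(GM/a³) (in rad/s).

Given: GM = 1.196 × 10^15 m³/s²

Convert to SI: a = 150 Gm = 1.5e+11 m.
n = √(GM / a³).
n = √(1.196e+15 / (1.5e+11)³) rad/s ≈ 5.953e-10 rad/s.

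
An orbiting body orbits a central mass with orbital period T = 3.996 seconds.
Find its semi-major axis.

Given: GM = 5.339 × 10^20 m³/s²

Invert Kepler's third law: a = (GM · T² / (4π²))^(1/3).
Substituting T = 3.996 s and GM = 5.339e+20 m³/s²:
a = (5.339e+20 · (3.996)² / (4π²))^(1/3) m
a ≈ 6e+06 m = 6 Mm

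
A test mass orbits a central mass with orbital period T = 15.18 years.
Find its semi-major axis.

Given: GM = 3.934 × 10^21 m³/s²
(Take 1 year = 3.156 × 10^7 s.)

Convert to SI: T = 15.18 years = 4.79081e+08 s.
Invert Kepler's third law: a = (GM · T² / (4π²))^(1/3).
Substituting T = 4.79081e+08 s and GM = 3.934e+21 m³/s²:
a = (3.934e+21 · (4.79081e+08)² / (4π²))^(1/3) m
a ≈ 2.839e+12 m = 2.839 × 10^12 m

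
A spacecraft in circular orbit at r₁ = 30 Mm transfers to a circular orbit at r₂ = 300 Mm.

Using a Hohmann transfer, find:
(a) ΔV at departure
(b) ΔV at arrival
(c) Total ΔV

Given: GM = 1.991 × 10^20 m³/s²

Convert to SI: r₁ = 30 Mm = 3e+07 m; r₂ = 300 Mm = 3e+08 m.
Transfer semi-major axis: a_t = (r₁ + r₂)/2 = (3e+07 + 3e+08)/2 = 1.65e+08 m.
Circular speeds: v₁ = √(GM/r₁) = 2.57617e+06 m/s, v₂ = √(GM/r₂) = 814657 m/s.
Transfer speeds (vis-viva v² = GM(2/r − 1/a_t)): v₁ᵗ = 3.47371e+06 m/s, v₂ᵗ = 347371 m/s.
(a) ΔV₁ = |v₁ᵗ − v₁| ≈ 8.975e+05 m/s = 897.5 km/s.
(b) ΔV₂ = |v₂ − v₂ᵗ| ≈ 4.673e+05 m/s = 467.3 km/s.
(c) ΔV_total = ΔV₁ + ΔV₂ ≈ 1.365e+06 m/s = 1365 km/s.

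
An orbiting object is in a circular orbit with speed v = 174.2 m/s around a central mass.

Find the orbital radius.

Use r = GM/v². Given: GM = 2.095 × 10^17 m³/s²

For a circular orbit, v² = GM / r, so r = GM / v².
r = 2.095e+17 / (174.2)² m ≈ 6.904e+12 m = 6.904 Tm.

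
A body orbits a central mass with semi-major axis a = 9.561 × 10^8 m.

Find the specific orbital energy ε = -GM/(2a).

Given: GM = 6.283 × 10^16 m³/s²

ε = −GM / (2a).
ε = −6.283e+16 / (2 · 9.561e+08) J/kg ≈ -3.286e+07 J/kg = -32.86 MJ/kg.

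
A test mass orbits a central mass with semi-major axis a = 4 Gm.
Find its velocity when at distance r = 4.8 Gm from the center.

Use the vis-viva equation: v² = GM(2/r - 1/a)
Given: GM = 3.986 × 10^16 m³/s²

Convert to SI: a = 4 Gm = 4e+09 m; r = 4.8 Gm = 4.8e+09 m.
Vis-viva: v = √(GM · (2/r − 1/a)).
2/r − 1/a = 2/4.8e+09 − 1/4e+09 = 1.66667e-10 m⁻¹.
v = √(3.986e+16 · 1.66667e-10) m/s ≈ 2577 m/s = 2.577 km/s.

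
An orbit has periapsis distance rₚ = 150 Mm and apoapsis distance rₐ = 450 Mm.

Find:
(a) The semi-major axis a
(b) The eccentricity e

Convert to SI: rₚ = 150 Mm = 1.5e+08 m; rₐ = 450 Mm = 4.5e+08 m.
(a) a = (rₚ + rₐ) / 2 = (1.5e+08 + 4.5e+08) / 2 ≈ 3e+08 m = 300 Mm.
(b) e = (rₐ − rₚ) / (rₐ + rₚ) = (4.5e+08 − 1.5e+08) / (4.5e+08 + 1.5e+08) ≈ 0.5.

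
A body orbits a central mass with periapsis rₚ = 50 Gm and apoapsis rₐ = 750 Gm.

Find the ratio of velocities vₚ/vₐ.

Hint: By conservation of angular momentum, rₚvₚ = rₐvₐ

Convert to SI: rₚ = 50 Gm = 5e+10 m; rₐ = 750 Gm = 7.5e+11 m.
Conservation of angular momentum gives rₚvₚ = rₐvₐ, so vₚ/vₐ = rₐ/rₚ.
vₚ/vₐ = 7.5e+11 / 5e+10 ≈ 15.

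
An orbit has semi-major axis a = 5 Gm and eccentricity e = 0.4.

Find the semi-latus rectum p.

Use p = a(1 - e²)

Convert to SI: a = 5 Gm = 5e+09 m.
p = a (1 − e²).
p = 5e+09 · (1 − (0.4)²) = 5e+09 · 0.84 ≈ 4.2e+09 m = 4.2 Gm.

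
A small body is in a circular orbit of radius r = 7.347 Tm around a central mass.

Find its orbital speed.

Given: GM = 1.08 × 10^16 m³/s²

Convert to SI: r = 7.347 Tm = 7.347e+12 m.
For a circular orbit, gravity supplies the centripetal force, so v = √(GM / r).
v = √(1.08e+16 / 7.347e+12) m/s ≈ 38.34 m/s = 38.34 m/s.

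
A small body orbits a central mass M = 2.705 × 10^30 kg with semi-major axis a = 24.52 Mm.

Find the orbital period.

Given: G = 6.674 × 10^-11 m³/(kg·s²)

Convert to SI: a = 24.52 Mm = 2.452e+07 m.
GM = G · M = 6.674e-11 · 2.705e+30 = 1.80532e+20 m³/s².
Kepler's third law: T = 2π √(a³ / GM).
Substituting a = 2.452e+07 m and GM = 1.80532e+20 m³/s²:
T = 2π √((2.452e+07)³ / 1.80532e+20) s
T ≈ 56.78 s = 56.78 seconds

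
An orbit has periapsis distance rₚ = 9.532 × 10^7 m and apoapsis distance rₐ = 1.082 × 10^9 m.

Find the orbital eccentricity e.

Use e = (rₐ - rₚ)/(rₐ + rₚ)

e = (rₐ − rₚ) / (rₐ + rₚ).
e = (1.082e+09 − 9.532e+07) / (1.082e+09 + 9.532e+07) = 9.8668e+08 / 1.17732e+09 ≈ 0.8381.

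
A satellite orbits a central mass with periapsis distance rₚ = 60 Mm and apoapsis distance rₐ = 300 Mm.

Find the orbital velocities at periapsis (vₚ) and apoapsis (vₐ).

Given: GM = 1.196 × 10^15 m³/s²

Convert to SI: rₚ = 60 Mm = 6e+07 m; rₐ = 300 Mm = 3e+08 m.
Use the vis-viva equation v² = GM(2/r − 1/a) with a = (rₚ + rₐ)/2 = (6e+07 + 3e+08)/2 = 1.8e+08 m.
vₚ = √(GM · (2/rₚ − 1/a)) = √(1.196e+15 · (2/6e+07 − 1/1.8e+08)) m/s ≈ 5764 m/s = 5.764 km/s.
vₐ = √(GM · (2/rₐ − 1/a)) = √(1.196e+15 · (2/3e+08 − 1/1.8e+08)) m/s ≈ 1153 m/s = 1.153 km/s.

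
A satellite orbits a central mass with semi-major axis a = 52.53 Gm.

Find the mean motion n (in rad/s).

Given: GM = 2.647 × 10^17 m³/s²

Convert to SI: a = 52.53 Gm = 5.253e+10 m.
n = √(GM / a³).
n = √(2.647e+17 / (5.253e+10)³) rad/s ≈ 4.273e-08 rad/s.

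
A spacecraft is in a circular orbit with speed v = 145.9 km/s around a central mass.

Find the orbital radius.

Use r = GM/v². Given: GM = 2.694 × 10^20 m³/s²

Convert to SI: v = 145.9 km/s = 145900 m/s.
For a circular orbit, v² = GM / r, so r = GM / v².
r = 2.694e+20 / (145900)² m ≈ 1.266e+10 m = 1.266 × 10^10 m.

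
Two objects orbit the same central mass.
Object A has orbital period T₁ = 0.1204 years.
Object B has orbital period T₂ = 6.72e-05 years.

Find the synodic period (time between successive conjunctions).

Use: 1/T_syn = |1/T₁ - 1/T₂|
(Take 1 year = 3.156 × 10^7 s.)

Convert to SI: T₁ = 0.1204 years = 3.79982e+06 s; T₂ = 6.72e-05 years = 2120.83 s.
T_syn = |T₁ · T₂ / (T₁ − T₂)|.
T_syn = |3.79982e+06 · 2120.83 / (3.79982e+06 − 2120.83)| s ≈ 2122 s = 6.724e-05 years.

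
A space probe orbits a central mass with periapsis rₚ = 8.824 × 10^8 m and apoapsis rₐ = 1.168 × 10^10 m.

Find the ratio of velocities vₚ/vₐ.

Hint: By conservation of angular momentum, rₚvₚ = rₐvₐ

Conservation of angular momentum gives rₚvₚ = rₐvₐ, so vₚ/vₐ = rₐ/rₚ.
vₚ/vₐ = 1.168e+10 / 8.824e+08 ≈ 13.24.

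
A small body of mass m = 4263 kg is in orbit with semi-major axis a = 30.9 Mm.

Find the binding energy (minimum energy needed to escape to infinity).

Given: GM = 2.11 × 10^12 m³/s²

Convert to SI: a = 30.9 Mm = 3.09e+07 m.
Total orbital energy is E = −GMm/(2a); binding energy is E_bind = −E = GMm/(2a).
E_bind = 2.11e+12 · 4263 / (2 · 3.09e+07) J ≈ 1.455e+08 J = 145.5 MJ.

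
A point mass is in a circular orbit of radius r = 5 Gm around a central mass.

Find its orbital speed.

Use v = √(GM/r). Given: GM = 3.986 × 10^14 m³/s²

Convert to SI: r = 5 Gm = 5e+09 m.
For a circular orbit, gravity supplies the centripetal force, so v = √(GM / r).
v = √(3.986e+14 / 5e+09) m/s ≈ 282.3 m/s = 282.3 m/s.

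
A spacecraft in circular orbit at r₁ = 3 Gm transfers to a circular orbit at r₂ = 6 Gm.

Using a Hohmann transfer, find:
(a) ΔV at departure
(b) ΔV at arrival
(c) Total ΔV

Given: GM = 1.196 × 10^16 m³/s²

Convert to SI: r₁ = 3 Gm = 3e+09 m; r₂ = 6 Gm = 6e+09 m.
Transfer semi-major axis: a_t = (r₁ + r₂)/2 = (3e+09 + 6e+09)/2 = 4.5e+09 m.
Circular speeds: v₁ = √(GM/r₁) = 1996.66 m/s, v₂ = √(GM/r₂) = 1411.85 m/s.
Transfer speeds (vis-viva v² = GM(2/r − 1/a_t)): v₁ᵗ = 2305.55 m/s, v₂ᵗ = 1152.77 m/s.
(a) ΔV₁ = |v₁ᵗ − v₁| ≈ 308.9 m/s = 308.9 m/s.
(b) ΔV₂ = |v₂ − v₂ᵗ| ≈ 259.1 m/s = 259.1 m/s.
(c) ΔV_total = ΔV₁ + ΔV₂ ≈ 568 m/s = 568 m/s.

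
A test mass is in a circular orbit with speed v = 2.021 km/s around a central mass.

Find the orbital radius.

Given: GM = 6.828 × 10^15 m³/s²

Convert to SI: v = 2.021 km/s = 2021 m/s.
For a circular orbit, v² = GM / r, so r = GM / v².
r = 6.828e+15 / (2021)² m ≈ 1.672e+09 m = 1.672 × 10^9 m.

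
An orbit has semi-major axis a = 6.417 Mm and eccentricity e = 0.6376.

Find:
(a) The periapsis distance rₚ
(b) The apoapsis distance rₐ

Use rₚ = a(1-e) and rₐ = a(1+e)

Convert to SI: a = 6.417 Mm = 6.417e+06 m.
(a) rₚ = a(1 − e) = 6.417e+06 · (1 − 0.6376) = 6.417e+06 · 0.3624 ≈ 2.326e+06 m = 2.326 Mm.
(b) rₐ = a(1 + e) = 6.417e+06 · (1 + 0.6376) = 6.417e+06 · 1.6376 ≈ 1.051e+07 m = 10.51 Mm.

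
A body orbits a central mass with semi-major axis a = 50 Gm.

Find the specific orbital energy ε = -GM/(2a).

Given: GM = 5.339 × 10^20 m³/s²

Convert to SI: a = 50 Gm = 5e+10 m.
ε = −GM / (2a).
ε = −5.339e+20 / (2 · 5e+10) J/kg ≈ -5.339e+09 J/kg = -5.339 GJ/kg.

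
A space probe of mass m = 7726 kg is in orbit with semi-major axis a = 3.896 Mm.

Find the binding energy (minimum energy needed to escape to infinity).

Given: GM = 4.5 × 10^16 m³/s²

Convert to SI: a = 3.896 Mm = 3.896e+06 m.
Total orbital energy is E = −GMm/(2a); binding energy is E_bind = −E = GMm/(2a).
E_bind = 4.5e+16 · 7726 / (2 · 3.896e+06) J ≈ 4.462e+13 J = 44.62 TJ.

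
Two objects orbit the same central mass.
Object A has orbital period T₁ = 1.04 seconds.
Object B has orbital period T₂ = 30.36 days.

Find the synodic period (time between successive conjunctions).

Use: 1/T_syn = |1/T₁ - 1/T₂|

Convert to SI: T₂ = 30.36 days = 2.6231e+06 s.
T_syn = |T₁ · T₂ / (T₁ − T₂)|.
T_syn = |1.04 · 2.6231e+06 / (1.04 − 2.6231e+06)| s ≈ 1.04 s = 1.04 seconds.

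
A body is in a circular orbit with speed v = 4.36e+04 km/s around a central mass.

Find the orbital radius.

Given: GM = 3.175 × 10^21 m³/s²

Convert to SI: v = 4.36e+04 km/s = 4.36e+07 m/s.
For a circular orbit, v² = GM / r, so r = GM / v².
r = 3.175e+21 / (4.36e+07)² m ≈ 1.67e+06 m = 1.67 Mm.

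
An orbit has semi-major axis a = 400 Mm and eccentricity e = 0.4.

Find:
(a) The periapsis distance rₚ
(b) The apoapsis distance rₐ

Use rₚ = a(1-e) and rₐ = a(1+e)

Convert to SI: a = 400 Mm = 4e+08 m.
(a) rₚ = a(1 − e) = 4e+08 · (1 − 0.4) = 4e+08 · 0.6 ≈ 2.4e+08 m = 240 Mm.
(b) rₐ = a(1 + e) = 4e+08 · (1 + 0.4) = 4e+08 · 1.4 ≈ 5.6e+08 m = 560 Mm.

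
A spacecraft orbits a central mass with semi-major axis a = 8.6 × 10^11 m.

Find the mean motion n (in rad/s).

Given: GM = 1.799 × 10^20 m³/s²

n = √(GM / a³).
n = √(1.799e+20 / (8.6e+11)³) rad/s ≈ 1.682e-08 rad/s.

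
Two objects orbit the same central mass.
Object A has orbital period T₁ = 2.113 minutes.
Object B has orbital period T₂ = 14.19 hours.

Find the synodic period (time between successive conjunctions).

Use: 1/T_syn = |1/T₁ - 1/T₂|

Convert to SI: T₁ = 2.113 minutes = 126.78 s; T₂ = 14.19 hours = 51084 s.
T_syn = |T₁ · T₂ / (T₁ − T₂)|.
T_syn = |126.78 · 51084 / (126.78 − 51084)| s ≈ 127.1 s = 2.118 minutes.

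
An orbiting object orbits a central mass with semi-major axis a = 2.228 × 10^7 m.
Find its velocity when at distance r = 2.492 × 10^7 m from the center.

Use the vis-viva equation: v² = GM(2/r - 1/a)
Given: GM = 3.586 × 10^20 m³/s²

Vis-viva: v = √(GM · (2/r − 1/a)).
2/r − 1/a = 2/2.492e+07 − 1/2.228e+07 = 3.53735e-08 m⁻¹.
v = √(3.586e+20 · 3.53735e-08) m/s ≈ 3.562e+06 m/s = 3562 km/s.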